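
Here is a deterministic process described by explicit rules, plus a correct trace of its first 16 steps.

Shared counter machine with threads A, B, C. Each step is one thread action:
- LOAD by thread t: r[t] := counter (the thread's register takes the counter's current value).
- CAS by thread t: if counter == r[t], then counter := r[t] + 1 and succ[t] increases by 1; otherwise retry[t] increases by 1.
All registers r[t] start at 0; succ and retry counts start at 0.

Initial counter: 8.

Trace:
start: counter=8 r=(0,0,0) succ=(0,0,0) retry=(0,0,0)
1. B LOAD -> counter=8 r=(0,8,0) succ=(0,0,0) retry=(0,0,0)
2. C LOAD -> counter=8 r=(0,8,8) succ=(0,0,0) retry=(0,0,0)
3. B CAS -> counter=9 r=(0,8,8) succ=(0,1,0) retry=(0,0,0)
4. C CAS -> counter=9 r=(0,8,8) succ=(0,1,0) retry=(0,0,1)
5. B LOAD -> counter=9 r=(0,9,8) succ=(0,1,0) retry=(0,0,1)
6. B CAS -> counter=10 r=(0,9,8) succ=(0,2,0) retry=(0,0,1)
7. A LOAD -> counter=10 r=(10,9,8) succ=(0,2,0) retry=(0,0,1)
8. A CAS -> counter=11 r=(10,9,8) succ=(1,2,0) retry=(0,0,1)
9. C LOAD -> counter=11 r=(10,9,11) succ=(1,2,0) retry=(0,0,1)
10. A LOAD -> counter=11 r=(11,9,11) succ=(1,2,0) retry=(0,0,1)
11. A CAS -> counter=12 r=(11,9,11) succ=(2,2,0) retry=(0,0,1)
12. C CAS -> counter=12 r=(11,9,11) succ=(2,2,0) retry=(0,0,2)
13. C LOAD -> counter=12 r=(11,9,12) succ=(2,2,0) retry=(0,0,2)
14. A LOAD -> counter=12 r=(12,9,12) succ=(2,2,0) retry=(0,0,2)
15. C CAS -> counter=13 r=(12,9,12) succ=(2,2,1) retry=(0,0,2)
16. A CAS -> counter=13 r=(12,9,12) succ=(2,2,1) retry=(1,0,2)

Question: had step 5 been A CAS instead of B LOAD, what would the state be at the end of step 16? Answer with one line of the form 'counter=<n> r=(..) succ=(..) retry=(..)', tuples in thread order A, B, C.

counter=12 r=(11,8,11) succ=(2,1,1) retry=(2,1,2)

(re-executing from step 5 with the substitution; state before step 5: counter=9 r=(0,8,8) succ=(0,1,0) retry=(0,0,1))
5. A CAS -> counter=9 r=(0,8,8) succ=(0,1,0) retry=(1,0,1)
6. B CAS -> counter=9 r=(0,8,8) succ=(0,1,0) retry=(1,1,1)
7. A LOAD -> counter=9 r=(9,8,8) succ=(0,1,0) retry=(1,1,1)
8. A CAS -> counter=10 r=(9,8,8) succ=(1,1,0) retry=(1,1,1)
9. C LOAD -> counter=10 r=(9,8,10) succ=(1,1,0) retry=(1,1,1)
10. A LOAD -> counter=10 r=(10,8,10) succ=(1,1,0) retry=(1,1,1)
11. A CAS -> counter=11 r=(10,8,10) succ=(2,1,0) retry=(1,1,1)
12. C CAS -> counter=11 r=(10,8,10) succ=(2,1,0) retry=(1,1,2)
13. C LOAD -> counter=11 r=(10,8,11) succ=(2,1,0) retry=(1,1,2)
14. A LOAD -> counter=11 r=(11,8,11) succ=(2,1,0) retry=(1,1,2)
15. C CAS -> counter=12 r=(11,8,11) succ=(2,1,1) retry=(1,1,2)
16. A CAS -> counter=12 r=(11,8,11) succ=(2,1,1) retry=(2,1,2)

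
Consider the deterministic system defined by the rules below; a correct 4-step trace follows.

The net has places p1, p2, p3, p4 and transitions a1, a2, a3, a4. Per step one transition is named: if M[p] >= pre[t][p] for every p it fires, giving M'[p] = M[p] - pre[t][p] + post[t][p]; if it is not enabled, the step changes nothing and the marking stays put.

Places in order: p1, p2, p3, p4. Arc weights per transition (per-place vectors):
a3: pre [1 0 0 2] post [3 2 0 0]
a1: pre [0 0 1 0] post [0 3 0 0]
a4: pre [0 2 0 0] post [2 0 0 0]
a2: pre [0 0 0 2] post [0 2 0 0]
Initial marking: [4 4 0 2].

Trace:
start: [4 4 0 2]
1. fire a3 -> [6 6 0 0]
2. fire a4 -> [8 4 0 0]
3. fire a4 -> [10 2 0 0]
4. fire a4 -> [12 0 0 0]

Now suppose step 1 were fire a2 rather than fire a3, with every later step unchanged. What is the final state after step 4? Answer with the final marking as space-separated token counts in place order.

(re-executing from step 1 with the substitution; state before step 1: [4 4 0 2])
1. fire a2 -> [4 6 0 0]
2. fire a4 -> [6 4 0 0]
3. fire a4 -> [8 2 0 0]
4. fire a4 -> [10 0 0 0]

10 0 0 0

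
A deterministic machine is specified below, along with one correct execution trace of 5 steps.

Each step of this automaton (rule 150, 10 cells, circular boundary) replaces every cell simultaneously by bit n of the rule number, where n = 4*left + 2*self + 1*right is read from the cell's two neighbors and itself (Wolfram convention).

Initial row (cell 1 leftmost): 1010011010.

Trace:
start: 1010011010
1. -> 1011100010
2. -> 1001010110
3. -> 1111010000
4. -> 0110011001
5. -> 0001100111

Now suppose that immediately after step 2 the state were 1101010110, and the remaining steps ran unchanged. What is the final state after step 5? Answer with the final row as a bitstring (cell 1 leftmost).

state after step 2 := 1101010110
3. -> 0001010000
4. -> 0011011000
5. -> 0100000100

0100000100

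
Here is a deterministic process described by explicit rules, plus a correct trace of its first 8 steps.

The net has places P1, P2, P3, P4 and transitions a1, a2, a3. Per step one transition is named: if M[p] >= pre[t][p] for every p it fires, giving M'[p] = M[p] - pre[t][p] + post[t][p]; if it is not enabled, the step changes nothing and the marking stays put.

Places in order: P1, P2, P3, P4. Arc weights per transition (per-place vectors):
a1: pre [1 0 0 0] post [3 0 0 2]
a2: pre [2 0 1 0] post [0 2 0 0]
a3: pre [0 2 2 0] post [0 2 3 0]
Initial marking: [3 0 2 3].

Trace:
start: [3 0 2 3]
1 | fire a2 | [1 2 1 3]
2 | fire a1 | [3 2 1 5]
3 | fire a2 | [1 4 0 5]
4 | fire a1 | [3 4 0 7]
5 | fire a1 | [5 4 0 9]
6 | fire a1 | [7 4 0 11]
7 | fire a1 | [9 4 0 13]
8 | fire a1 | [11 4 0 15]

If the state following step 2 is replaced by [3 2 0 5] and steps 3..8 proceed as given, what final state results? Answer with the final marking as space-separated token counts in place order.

state after step 2 := [3 2 0 5]
3 | fire a2 | [3 2 0 5]
4 | fire a1 | [5 2 0 7]
5 | fire a1 | [7 2 0 9]
6 | fire a1 | [9 2 0 11]
7 | fire a1 | [11 2 0 13]
8 | fire a1 | [13 2 0 15]

13 2 0 15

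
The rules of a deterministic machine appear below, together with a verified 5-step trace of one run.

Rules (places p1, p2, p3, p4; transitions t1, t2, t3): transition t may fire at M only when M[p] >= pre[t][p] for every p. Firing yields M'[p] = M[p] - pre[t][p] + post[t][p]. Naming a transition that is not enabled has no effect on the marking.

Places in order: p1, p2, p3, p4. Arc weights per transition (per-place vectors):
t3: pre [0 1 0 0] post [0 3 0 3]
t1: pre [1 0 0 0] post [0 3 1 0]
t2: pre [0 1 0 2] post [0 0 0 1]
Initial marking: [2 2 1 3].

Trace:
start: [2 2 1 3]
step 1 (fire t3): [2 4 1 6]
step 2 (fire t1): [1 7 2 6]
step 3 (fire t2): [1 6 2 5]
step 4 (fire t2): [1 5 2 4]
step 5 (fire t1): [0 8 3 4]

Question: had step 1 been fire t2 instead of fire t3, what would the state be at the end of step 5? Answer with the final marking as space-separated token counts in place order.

(re-executing from step 1 with the substitution; state before step 1: [2 2 1 3])
step 1 (fire t2): [2 1 1 2]
step 2 (fire t1): [1 4 2 2]
step 3 (fire t2): [1 3 2 1]
step 4 (fire t2): [1 3 2 1]
step 5 (fire t1): [0 6 3 1]

0 6 3 1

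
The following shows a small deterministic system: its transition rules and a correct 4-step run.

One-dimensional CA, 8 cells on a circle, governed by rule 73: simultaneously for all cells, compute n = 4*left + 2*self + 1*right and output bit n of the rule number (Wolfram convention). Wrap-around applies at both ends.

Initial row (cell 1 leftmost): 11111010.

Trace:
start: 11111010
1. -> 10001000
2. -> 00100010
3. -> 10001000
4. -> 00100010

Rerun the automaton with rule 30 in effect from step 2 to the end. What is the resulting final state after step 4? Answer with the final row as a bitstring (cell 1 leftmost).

(re-executing steps 2..4 under rule 30; state before step 2: 10001000)
2. -> 11011101
3. -> 00010001
4. -> 10111011

10111011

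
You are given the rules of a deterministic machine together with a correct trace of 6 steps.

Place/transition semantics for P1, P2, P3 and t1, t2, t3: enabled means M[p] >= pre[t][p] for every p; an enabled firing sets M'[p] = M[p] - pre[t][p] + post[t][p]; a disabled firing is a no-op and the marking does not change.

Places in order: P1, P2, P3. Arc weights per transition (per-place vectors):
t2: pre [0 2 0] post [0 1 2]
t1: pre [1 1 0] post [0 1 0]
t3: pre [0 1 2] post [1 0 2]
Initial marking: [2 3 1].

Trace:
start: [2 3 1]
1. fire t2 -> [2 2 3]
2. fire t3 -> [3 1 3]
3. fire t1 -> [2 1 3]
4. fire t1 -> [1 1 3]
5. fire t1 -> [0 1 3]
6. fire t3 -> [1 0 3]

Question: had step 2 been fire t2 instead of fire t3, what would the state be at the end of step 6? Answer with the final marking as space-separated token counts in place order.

(re-executing from step 2 with the substitution; state before step 2: [2 2 3])
2. fire t2 -> [2 1 5]
3. fire t1 -> [1 1 5]
4. fire t1 -> [0 1 5]
5. fire t1 -> [0 1 5]
6. fire t3 -> [1 0 5]

1 0 5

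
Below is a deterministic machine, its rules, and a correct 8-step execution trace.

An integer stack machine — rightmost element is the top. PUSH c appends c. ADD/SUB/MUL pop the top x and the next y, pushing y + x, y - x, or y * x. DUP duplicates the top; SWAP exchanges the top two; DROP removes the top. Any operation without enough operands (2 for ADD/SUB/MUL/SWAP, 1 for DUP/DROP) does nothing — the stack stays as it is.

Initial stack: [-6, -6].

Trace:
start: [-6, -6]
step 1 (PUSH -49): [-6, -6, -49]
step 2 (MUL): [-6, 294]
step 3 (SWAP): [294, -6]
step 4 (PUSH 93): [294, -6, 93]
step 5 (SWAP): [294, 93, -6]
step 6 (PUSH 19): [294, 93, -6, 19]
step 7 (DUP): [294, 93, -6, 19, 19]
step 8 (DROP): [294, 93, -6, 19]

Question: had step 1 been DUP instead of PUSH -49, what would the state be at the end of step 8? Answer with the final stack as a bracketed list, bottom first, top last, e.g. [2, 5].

[36, 93, -6, 19]

(re-executing from step 1 with the substitution; state before step 1: [-6, -6])
step 1 (DUP): [-6, -6, -6]
step 2 (MUL): [-6, 36]
step 3 (SWAP): [36, -6]
step 4 (PUSH 93): [36, -6, 93]
step 5 (SWAP): [36, 93, -6]
step 6 (PUSH 19): [36, 93, -6, 19]
step 7 (DUP): [36, 93, -6, 19, 19]
step 8 (DROP): [36, 93, -6, 19]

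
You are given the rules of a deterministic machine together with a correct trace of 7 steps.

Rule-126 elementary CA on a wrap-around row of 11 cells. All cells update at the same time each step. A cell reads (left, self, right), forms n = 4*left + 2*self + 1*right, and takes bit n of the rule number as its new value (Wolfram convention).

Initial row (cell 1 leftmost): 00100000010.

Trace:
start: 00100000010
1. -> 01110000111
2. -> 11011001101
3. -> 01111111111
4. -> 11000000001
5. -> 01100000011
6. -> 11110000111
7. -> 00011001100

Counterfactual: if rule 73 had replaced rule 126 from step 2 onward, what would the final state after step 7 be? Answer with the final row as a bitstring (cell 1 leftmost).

(re-executing steps 2..7 under rule 73; state before step 2: 01110000111)
2. -> 01010110101
3. -> 00000110000
4. -> 11110110111
5. -> 00010110100
6. -> 11000110001
7. -> 01010110101

01010110101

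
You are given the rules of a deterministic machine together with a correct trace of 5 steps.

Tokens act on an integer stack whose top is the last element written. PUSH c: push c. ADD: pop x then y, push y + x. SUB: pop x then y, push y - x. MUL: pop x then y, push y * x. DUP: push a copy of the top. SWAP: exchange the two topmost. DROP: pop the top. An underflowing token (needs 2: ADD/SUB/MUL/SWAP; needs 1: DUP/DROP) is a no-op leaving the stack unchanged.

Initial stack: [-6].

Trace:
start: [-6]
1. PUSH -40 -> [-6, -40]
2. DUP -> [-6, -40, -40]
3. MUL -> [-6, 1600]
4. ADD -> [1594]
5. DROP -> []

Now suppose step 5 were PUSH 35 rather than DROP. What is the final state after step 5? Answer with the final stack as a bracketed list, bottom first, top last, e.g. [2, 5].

(re-executing from step 5 with the substitution; state before step 5: [1594])
5. PUSH 35 -> [1594, 35]

[1594, 35]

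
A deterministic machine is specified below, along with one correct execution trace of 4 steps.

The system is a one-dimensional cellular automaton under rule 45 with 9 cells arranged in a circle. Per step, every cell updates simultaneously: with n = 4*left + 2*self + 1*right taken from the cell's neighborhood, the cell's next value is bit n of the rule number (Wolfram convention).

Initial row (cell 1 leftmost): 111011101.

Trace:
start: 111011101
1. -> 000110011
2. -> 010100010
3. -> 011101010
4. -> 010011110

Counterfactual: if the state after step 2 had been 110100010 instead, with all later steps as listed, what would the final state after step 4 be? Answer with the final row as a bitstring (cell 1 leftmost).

011011110

state after step 2 := 110100010
3. -> 101101011
4. -> 011011110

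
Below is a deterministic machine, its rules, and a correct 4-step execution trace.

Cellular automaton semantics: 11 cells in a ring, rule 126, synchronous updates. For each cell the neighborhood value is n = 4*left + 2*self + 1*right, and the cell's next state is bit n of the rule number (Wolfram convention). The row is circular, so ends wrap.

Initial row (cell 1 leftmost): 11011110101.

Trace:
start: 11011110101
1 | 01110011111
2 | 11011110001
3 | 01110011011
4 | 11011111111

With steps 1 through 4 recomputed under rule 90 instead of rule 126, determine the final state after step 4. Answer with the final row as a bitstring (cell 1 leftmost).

10110110010

(re-executing steps 1..4 under rule 90; state before step 1: 11011110101)
1 | 01010010001
2 | 00001101010
3 | 00011100001
4 | 10110110010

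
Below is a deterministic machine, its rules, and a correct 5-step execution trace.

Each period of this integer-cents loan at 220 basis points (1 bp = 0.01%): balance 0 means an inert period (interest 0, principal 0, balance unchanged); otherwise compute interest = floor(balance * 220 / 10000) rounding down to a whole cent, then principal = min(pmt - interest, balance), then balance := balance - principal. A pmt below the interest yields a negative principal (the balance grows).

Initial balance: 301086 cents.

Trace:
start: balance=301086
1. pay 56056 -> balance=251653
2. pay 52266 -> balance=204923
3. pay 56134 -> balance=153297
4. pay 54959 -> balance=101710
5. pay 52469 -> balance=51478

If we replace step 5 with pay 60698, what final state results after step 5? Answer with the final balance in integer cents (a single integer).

(re-executing from step 5 with the substitution; state before step 5: balance=101710)
5. pay 60698 -> balance=43249

43249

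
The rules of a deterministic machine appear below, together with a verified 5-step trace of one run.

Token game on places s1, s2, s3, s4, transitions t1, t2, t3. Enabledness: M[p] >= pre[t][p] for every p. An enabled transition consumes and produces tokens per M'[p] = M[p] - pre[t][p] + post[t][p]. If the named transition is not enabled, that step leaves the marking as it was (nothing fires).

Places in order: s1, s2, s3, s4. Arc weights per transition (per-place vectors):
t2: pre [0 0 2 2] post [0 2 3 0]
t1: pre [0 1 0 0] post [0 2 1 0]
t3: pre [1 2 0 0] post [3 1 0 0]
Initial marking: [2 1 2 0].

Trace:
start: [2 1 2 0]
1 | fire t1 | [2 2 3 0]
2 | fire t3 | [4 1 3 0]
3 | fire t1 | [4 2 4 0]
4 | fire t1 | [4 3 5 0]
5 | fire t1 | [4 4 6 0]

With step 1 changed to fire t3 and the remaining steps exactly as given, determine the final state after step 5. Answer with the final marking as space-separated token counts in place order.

(re-executing from step 1 with the substitution; state before step 1: [2 1 2 0])
1 | fire t3 | [2 1 2 0]
2 | fire t3 | [2 1 2 0]
3 | fire t1 | [2 2 3 0]
4 | fire t1 | [2 3 4 0]
5 | fire t1 | [2 4 5 0]

2 4 5 0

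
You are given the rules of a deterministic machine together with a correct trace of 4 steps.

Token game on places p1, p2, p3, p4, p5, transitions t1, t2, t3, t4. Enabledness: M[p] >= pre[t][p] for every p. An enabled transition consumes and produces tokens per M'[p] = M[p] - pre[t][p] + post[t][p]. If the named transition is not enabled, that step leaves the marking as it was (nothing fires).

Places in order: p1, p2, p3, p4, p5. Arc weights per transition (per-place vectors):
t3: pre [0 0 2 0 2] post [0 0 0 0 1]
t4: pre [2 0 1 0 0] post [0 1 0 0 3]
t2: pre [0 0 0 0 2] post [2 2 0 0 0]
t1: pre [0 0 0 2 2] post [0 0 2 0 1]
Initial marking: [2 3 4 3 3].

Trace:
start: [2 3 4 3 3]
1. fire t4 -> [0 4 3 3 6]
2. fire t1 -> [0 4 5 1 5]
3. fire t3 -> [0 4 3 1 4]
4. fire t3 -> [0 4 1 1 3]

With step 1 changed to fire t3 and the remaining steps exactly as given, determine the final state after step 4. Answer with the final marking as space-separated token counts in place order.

2 3 4 1 1

(re-executing from step 1 with the substitution; state before step 1: [2 3 4 3 3])
1. fire t3 -> [2 3 2 3 2]
2. fire t1 -> [2 3 4 1 1]
3. fire t3 -> [2 3 4 1 1]
4. fire t3 -> [2 3 4 1 1]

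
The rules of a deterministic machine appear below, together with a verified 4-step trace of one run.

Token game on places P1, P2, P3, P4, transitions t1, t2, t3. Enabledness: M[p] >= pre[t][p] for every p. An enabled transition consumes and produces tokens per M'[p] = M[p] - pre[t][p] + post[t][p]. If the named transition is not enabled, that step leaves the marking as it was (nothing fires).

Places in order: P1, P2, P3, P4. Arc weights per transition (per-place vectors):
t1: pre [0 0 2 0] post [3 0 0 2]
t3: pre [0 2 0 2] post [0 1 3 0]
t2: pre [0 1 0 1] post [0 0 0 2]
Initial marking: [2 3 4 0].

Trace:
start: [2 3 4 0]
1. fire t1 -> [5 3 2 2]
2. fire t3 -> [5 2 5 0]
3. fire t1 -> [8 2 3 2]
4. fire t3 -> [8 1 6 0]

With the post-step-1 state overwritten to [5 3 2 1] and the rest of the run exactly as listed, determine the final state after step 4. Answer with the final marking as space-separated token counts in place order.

8 2 3 1

state after step 1 := [5 3 2 1]
2. fire t3 -> [5 3 2 1]
3. fire t1 -> [8 3 0 3]
4. fire t3 -> [8 2 3 1]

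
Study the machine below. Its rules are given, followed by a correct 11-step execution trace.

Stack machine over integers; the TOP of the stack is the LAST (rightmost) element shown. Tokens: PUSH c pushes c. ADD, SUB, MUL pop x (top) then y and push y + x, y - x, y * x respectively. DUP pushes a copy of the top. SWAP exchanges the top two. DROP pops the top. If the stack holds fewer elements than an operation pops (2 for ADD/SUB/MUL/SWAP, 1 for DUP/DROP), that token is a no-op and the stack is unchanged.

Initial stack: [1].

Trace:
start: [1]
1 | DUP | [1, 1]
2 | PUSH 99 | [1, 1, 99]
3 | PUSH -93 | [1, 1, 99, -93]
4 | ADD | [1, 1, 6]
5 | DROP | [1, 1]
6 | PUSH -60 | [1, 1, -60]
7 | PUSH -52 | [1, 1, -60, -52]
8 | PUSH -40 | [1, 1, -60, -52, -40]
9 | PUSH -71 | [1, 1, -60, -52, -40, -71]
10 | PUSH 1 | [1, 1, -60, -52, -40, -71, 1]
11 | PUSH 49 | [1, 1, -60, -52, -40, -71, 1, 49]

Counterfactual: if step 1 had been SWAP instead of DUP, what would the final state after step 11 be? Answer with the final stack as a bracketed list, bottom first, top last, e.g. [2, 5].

[1, -60, -52, -40, -71, 1, 49]

(re-executing from step 1 with the substitution; state before step 1: [1])
1 | SWAP | [1]
2 | PUSH 99 | [1, 99]
3 | PUSH -93 | [1, 99, -93]
4 | ADD | [1, 6]
5 | DROP | [1]
6 | PUSH -60 | [1, -60]
7 | PUSH -52 | [1, -60, -52]
8 | PUSH -40 | [1, -60, -52, -40]
9 | PUSH -71 | [1, -60, -52, -40, -71]
10 | PUSH 1 | [1, -60, -52, -40, -71, 1]
11 | PUSH 49 | [1, -60, -52, -40, -71, 1, 49]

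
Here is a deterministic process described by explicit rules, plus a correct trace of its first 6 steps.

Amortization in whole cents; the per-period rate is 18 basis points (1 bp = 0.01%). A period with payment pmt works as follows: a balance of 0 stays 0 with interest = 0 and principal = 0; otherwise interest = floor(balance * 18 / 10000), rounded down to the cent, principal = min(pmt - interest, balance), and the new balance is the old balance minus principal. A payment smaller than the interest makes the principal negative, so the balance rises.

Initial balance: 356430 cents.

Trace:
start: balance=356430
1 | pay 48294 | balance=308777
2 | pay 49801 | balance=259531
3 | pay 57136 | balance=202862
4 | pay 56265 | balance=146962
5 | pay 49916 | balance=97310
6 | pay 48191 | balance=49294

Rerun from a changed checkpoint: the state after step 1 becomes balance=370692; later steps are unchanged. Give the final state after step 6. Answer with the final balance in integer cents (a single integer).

state after step 1 := balance=370692
2 | pay 49801 | balance=321558
3 | pay 57136 | balance=265000
4 | pay 56265 | balance=209212
5 | pay 49916 | balance=159672
6 | pay 48191 | balance=111768

111768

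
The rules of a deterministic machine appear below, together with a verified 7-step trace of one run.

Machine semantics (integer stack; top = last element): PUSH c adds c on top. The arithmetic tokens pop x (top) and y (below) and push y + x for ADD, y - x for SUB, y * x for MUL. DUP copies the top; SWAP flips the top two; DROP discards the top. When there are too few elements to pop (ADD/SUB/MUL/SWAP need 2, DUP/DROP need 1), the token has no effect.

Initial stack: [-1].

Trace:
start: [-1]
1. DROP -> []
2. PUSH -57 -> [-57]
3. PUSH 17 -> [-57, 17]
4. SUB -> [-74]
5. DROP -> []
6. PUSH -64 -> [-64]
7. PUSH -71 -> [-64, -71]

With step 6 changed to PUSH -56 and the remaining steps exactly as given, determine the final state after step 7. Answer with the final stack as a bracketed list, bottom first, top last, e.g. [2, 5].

[-56, -71]

(re-executing from step 6 with the substitution; state before step 6: [])
6. PUSH -56 -> [-56]
7. PUSH -71 -> [-56, -71]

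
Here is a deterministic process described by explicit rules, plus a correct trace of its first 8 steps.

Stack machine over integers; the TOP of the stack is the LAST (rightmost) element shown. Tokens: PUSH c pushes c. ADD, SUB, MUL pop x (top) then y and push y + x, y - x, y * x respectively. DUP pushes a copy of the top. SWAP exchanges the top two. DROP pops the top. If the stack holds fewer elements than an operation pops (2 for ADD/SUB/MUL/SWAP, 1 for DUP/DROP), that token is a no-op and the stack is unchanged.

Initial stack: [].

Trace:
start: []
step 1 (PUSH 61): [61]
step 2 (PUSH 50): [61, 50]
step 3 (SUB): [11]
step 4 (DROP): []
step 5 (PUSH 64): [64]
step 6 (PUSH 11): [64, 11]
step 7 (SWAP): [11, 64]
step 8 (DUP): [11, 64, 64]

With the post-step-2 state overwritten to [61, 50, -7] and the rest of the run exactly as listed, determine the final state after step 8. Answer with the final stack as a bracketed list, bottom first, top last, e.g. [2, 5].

state after step 2 := [61, 50, -7]
step 3 (SUB): [61, 57]
step 4 (DROP): [61]
step 5 (PUSH 64): [61, 64]
step 6 (PUSH 11): [61, 64, 11]
step 7 (SWAP): [61, 11, 64]
step 8 (DUP): [61, 11, 64, 64]

[61, 11, 64, 64]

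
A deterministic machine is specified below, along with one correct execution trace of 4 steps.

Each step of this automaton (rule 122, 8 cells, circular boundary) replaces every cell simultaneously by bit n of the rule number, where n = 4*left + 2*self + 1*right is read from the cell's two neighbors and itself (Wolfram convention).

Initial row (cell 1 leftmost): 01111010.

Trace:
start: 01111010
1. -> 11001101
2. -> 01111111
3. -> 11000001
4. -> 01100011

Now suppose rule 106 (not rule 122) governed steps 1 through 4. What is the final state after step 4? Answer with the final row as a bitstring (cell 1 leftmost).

(re-executing steps 1..4 under rule 106; state before step 1: 01111010)
1. -> 11001100
2. -> 11011101
3. -> 01110111
4. -> 11011101

11011101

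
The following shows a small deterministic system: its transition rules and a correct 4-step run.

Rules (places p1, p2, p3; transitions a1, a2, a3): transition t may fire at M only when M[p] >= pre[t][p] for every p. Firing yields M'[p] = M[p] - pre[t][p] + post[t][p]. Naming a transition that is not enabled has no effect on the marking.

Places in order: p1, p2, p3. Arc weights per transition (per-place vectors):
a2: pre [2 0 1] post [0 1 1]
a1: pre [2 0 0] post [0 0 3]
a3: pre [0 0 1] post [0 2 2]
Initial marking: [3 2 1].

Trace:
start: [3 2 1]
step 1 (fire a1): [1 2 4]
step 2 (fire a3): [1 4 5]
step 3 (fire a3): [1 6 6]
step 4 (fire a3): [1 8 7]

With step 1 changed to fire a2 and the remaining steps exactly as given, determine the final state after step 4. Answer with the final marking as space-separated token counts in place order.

(re-executing from step 1 with the substitution; state before step 1: [3 2 1])
step 1 (fire a2): [1 3 1]
step 2 (fire a3): [1 5 2]
step 3 (fire a3): [1 7 3]
step 4 (fire a3): [1 9 4]

1 9 4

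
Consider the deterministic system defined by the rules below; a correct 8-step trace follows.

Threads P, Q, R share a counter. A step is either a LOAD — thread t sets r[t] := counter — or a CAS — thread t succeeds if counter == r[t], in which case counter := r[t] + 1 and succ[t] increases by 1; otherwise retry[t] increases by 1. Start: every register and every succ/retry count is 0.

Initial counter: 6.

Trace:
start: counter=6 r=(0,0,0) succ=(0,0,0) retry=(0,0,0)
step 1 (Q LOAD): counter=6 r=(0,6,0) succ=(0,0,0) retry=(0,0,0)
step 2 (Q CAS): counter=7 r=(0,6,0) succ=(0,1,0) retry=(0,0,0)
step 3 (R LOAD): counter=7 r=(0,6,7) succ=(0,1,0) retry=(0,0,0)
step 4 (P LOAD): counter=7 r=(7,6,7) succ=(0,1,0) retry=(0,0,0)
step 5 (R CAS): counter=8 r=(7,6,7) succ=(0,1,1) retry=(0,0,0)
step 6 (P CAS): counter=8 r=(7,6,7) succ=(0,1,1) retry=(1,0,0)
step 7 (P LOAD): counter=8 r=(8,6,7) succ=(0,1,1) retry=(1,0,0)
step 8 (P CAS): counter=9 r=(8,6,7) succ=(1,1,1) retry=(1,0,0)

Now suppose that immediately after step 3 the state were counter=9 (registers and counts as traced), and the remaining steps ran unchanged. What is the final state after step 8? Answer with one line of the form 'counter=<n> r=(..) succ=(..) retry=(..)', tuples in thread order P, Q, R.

counter=11 r=(10,6,7) succ=(2,1,0) retry=(0,0,1)

state after step 3 := counter=9 r=(0,6,7) succ=(0,1,0) retry=(0,0,0)
step 4 (P LOAD): counter=9 r=(9,6,7) succ=(0,1,0) retry=(0,0,0)
step 5 (R CAS): counter=9 r=(9,6,7) succ=(0,1,0) retry=(0,0,1)
step 6 (P CAS): counter=10 r=(9,6,7) succ=(1,1,0) retry=(0,0,1)
step 7 (P LOAD): counter=10 r=(10,6,7) succ=(1,1,0) retry=(0,0,1)
step 8 (P CAS): counter=11 r=(10,6,7) succ=(2,1,0) retry=(0,0,1)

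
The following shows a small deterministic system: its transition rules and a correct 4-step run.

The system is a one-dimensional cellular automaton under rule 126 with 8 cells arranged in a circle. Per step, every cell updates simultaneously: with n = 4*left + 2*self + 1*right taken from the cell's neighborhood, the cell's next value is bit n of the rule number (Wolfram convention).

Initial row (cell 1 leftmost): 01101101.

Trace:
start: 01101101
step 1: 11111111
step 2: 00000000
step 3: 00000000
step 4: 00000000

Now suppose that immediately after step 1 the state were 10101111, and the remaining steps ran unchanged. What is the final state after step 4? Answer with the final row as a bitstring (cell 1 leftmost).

state after step 1 := 10101111
step 2: 11111000
step 3: 10001101
step 4: 11011111

11011111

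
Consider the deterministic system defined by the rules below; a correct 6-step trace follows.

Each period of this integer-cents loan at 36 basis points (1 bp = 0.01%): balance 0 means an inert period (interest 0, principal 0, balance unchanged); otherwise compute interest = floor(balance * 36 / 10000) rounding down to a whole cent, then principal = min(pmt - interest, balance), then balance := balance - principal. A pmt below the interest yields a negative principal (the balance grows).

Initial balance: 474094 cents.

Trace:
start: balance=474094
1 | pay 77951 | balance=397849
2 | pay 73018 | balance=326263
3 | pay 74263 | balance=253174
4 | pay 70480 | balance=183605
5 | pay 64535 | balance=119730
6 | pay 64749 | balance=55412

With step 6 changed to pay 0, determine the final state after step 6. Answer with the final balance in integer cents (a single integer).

120161

(re-executing from step 6 with the substitution; state before step 6: balance=119730)
6 | pay 0 | balance=120161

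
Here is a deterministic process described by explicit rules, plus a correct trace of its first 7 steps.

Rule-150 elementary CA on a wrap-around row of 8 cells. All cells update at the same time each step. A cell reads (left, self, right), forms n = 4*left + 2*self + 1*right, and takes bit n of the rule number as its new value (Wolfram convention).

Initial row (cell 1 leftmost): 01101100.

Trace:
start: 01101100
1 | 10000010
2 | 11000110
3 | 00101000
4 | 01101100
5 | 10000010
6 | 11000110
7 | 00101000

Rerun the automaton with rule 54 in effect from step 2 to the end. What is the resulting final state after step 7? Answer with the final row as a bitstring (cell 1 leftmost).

(re-executing steps 2..7 under rule 54; state before step 2: 10000010)
2 | 11000111
3 | 00101000
4 | 01111100
5 | 10000010
6 | 11000111
7 | 00101000

00101000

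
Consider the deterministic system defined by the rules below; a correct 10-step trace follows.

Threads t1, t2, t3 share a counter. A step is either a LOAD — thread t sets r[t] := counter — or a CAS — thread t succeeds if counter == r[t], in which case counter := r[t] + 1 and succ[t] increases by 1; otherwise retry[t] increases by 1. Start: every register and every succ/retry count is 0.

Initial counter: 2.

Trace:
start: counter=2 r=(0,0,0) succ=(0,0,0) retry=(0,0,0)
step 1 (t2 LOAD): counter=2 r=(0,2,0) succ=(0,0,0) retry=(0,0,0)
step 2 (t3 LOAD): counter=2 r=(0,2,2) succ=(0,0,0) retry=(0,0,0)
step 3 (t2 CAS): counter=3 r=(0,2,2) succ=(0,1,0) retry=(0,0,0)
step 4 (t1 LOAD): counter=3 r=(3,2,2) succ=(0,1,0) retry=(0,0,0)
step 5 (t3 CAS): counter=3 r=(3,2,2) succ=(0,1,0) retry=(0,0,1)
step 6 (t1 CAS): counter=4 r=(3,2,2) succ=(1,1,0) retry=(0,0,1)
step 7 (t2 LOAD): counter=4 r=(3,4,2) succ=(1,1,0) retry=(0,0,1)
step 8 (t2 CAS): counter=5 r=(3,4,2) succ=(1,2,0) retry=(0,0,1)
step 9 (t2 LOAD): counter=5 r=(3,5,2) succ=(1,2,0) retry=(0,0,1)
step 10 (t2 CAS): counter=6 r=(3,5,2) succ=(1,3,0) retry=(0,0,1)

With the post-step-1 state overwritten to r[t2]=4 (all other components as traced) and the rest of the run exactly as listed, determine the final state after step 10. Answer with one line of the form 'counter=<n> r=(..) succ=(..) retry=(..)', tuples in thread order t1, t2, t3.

counter=5 r=(2,4,2) succ=(0,2,1) retry=(1,1,0)

state after step 1 := counter=2 r=(0,4,0) succ=(0,0,0) retry=(0,0,0)
step 2 (t3 LOAD): counter=2 r=(0,4,2) succ=(0,0,0) retry=(0,0,0)
step 3 (t2 CAS): counter=2 r=(0,4,2) succ=(0,0,0) retry=(0,1,0)
step 4 (t1 LOAD): counter=2 r=(2,4,2) succ=(0,0,0) retry=(0,1,0)
step 5 (t3 CAS): counter=3 r=(2,4,2) succ=(0,0,1) retry=(0,1,0)
step 6 (t1 CAS): counter=3 r=(2,4,2) succ=(0,0,1) retry=(1,1,0)
step 7 (t2 LOAD): counter=3 r=(2,3,2) succ=(0,0,1) retry=(1,1,0)
step 8 (t2 CAS): counter=4 r=(2,3,2) succ=(0,1,1) retry=(1,1,0)
step 9 (t2 LOAD): counter=4 r=(2,4,2) succ=(0,1,1) retry=(1,1,0)
step 10 (t2 CAS): counter=5 r=(2,4,2) succ=(0,2,1) retry=(1,1,0)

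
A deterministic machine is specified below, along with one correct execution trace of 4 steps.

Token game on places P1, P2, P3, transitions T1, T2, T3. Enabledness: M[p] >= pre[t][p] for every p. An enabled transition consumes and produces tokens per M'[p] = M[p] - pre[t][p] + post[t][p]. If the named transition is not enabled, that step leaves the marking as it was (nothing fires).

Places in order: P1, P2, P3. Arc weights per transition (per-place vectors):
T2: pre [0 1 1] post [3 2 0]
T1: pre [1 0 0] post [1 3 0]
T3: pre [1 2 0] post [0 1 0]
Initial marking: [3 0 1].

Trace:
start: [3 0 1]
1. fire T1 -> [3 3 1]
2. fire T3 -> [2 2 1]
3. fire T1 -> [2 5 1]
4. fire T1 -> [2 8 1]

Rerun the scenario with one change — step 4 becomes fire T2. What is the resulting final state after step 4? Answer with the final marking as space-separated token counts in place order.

(re-executing from step 4 with the substitution; state before step 4: [2 5 1])
4. fire T2 -> [5 6 0]

5 6 0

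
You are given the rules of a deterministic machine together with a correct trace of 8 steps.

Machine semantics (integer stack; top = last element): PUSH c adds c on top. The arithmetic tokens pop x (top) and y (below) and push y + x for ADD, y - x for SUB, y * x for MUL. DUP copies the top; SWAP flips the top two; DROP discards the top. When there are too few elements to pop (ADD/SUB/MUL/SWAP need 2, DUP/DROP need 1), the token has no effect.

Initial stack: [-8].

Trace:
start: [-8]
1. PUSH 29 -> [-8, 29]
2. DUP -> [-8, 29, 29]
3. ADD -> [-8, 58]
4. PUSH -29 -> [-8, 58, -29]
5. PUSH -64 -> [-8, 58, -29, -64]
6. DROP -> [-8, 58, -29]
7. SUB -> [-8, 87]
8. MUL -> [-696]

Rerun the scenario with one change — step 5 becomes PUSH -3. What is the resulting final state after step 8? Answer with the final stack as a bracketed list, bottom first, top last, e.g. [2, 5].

(re-executing from step 5 with the substitution; state before step 5: [-8, 58, -29])
5. PUSH -3 -> [-8, 58, -29, -3]
6. DROP -> [-8, 58, -29]
7. SUB -> [-8, 87]
8. MUL -> [-696]

[-696]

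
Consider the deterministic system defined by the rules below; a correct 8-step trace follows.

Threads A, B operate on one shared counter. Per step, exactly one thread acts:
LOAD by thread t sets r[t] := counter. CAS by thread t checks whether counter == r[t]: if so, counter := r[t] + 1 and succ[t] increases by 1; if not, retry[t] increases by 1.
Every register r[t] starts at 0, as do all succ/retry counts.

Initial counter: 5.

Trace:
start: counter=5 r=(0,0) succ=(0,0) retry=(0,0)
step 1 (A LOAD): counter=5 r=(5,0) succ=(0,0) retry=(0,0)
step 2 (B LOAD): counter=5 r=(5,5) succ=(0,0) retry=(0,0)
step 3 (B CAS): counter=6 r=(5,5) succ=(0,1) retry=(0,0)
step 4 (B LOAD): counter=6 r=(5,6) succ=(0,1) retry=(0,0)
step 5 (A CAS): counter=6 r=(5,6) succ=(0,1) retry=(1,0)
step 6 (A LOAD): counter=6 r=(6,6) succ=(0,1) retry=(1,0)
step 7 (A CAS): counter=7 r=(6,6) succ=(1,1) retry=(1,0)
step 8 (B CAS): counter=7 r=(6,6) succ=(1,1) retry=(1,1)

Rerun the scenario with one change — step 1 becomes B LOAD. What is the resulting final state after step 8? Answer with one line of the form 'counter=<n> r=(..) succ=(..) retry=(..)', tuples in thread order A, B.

(re-executing from step 1 with the substitution; state before step 1: counter=5 r=(0,0) succ=(0,0) retry=(0,0))
step 1 (B LOAD): counter=5 r=(0,5) succ=(0,0) retry=(0,0)
step 2 (B LOAD): counter=5 r=(0,5) succ=(0,0) retry=(0,0)
step 3 (B CAS): counter=6 r=(0,5) succ=(0,1) retry=(0,0)
step 4 (B LOAD): counter=6 r=(0,6) succ=(0,1) retry=(0,0)
step 5 (A CAS): counter=6 r=(0,6) succ=(0,1) retry=(1,0)
step 6 (A LOAD): counter=6 r=(6,6) succ=(0,1) retry=(1,0)
step 7 (A CAS): counter=7 r=(6,6) succ=(1,1) retry=(1,0)
step 8 (B CAS): counter=7 r=(6,6) succ=(1,1) retry=(1,1)

counter=7 r=(6,6) succ=(1,1) retry=(1,1)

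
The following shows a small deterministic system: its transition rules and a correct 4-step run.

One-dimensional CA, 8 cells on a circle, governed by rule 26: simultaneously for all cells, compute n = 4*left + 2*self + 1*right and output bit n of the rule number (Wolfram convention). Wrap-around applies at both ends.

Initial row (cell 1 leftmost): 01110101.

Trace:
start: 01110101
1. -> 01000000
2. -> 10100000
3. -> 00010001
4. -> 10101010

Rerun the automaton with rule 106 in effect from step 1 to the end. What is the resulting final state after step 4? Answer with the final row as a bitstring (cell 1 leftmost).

(re-executing steps 1..4 under rule 106; state before step 1: 01110101)
1. -> 11011010
2. -> 11111101
3. -> 00000111
4. -> 00001101

00001101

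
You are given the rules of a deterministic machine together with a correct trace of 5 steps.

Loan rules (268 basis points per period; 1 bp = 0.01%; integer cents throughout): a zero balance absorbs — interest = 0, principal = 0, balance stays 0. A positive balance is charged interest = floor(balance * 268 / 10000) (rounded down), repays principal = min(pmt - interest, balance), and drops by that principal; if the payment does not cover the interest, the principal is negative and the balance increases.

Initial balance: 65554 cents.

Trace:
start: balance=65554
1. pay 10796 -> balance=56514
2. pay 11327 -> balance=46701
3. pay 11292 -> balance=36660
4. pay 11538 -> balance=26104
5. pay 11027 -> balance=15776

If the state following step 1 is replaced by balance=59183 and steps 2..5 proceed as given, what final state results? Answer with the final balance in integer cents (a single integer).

18744

state after step 1 := balance=59183
2. pay 11327 -> balance=49442
3. pay 11292 -> balance=39475
4. pay 11538 -> balance=28994
5. pay 11027 -> balance=18744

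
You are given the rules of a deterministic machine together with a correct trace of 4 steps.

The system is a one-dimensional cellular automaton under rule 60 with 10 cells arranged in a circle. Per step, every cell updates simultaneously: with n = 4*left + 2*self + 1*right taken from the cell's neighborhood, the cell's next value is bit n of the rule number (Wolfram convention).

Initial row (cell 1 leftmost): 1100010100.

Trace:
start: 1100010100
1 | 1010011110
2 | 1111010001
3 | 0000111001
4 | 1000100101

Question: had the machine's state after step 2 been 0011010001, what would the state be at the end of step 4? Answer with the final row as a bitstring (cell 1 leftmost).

0111100101

state after step 2 := 0011010001
3 | 1010111001
4 | 0111100101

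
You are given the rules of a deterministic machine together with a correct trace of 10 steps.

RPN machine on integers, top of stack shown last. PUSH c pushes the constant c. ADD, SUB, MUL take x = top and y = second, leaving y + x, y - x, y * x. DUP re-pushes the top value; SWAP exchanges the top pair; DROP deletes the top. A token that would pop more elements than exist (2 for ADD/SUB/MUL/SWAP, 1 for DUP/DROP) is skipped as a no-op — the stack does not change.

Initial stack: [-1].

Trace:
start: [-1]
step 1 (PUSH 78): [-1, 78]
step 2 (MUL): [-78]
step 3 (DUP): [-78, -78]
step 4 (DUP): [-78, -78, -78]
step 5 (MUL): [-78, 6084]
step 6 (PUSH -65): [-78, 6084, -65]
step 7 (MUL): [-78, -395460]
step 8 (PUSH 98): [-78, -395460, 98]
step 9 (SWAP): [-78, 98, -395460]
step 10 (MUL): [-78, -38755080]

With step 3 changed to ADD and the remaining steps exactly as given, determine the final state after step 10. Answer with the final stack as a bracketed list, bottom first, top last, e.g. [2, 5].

[-38755080]

(re-executing from step 3 with the substitution; state before step 3: [-78])
step 3 (ADD): [-78]
step 4 (DUP): [-78, -78]
step 5 (MUL): [6084]
step 6 (PUSH -65): [6084, -65]
step 7 (MUL): [-395460]
step 8 (PUSH 98): [-395460, 98]
step 9 (SWAP): [98, -395460]
step 10 (MUL): [-38755080]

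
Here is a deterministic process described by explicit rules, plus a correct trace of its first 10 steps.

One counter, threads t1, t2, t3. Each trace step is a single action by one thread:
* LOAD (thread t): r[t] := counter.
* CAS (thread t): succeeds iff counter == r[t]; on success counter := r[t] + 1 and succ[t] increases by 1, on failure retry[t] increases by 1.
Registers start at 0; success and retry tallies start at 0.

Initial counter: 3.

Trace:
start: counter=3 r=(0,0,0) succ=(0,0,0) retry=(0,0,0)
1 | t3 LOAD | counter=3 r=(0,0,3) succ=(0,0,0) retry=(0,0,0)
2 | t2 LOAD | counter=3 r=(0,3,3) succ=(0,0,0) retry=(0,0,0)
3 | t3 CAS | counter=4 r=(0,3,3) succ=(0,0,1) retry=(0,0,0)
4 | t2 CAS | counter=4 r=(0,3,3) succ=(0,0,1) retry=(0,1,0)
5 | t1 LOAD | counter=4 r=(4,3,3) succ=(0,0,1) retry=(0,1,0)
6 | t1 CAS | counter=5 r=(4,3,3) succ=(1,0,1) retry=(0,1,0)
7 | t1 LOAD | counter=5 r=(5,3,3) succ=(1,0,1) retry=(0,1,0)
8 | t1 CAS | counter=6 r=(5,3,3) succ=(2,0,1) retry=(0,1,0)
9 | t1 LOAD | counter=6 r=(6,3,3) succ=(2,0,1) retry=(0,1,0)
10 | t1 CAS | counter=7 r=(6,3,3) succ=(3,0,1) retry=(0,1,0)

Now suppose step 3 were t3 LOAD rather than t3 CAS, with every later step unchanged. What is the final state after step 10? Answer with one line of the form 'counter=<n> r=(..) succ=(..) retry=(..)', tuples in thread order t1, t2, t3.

(re-executing from step 3 with the substitution; state before step 3: counter=3 r=(0,3,3) succ=(0,0,0) retry=(0,0,0))
3 | t3 LOAD | counter=3 r=(0,3,3) succ=(0,0,0) retry=(0,0,0)
4 | t2 CAS | counter=4 r=(0,3,3) succ=(0,1,0) retry=(0,0,0)
5 | t1 LOAD | counter=4 r=(4,3,3) succ=(0,1,0) retry=(0,0,0)
6 | t1 CAS | counter=5 r=(4,3,3) succ=(1,1,0) retry=(0,0,0)
7 | t1 LOAD | counter=5 r=(5,3,3) succ=(1,1,0) retry=(0,0,0)
8 | t1 CAS | counter=6 r=(5,3,3) succ=(2,1,0) retry=(0,0,0)
9 | t1 LOAD | counter=6 r=(6,3,3) succ=(2,1,0) retry=(0,0,0)
10 | t1 CAS | counter=7 r=(6,3,3) succ=(3,1,0) retry=(0,0,0)

counter=7 r=(6,3,3) succ=(3,1,0) retry=(0,0,0)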